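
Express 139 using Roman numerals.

Convert 139 to Roman numerals:
  139 contains 1×100 (C)
  39 contains 3×10 (XXX)
  9 contains 1×9 (IX)

CXXXIX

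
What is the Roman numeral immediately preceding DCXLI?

DCXLI = 641; previous is 640

DCXL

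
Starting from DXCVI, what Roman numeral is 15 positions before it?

DXCVI = 596
596 - 15 = 581

DLXXXI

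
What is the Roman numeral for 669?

Convert 669 to Roman numerals:
  669 contains 1×500 (D)
  169 contains 1×100 (C)
  69 contains 1×50 (L)
  19 contains 1×10 (X)
  9 contains 1×9 (IX)

DCLXIX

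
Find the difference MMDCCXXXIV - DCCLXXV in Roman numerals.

MMDCCXXXIV = 2734
DCCLXXV = 775
2734 - 775 = 1959

MCMLIX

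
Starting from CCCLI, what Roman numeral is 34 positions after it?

CCCLI = 351
351 + 34 = 385

CCCLXXXV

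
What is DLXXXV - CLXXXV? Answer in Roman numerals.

DLXXXV = 585
CLXXXV = 185
585 - 185 = 400

CD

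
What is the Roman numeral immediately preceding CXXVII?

CXXVII = 127, so the previous integer is 127 - 1 = 126

CXXVI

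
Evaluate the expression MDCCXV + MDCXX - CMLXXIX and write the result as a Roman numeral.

MDCCXV = 1715, MDCXX = 1620, CMLXXIX = 979
1715 + 1620 = 3335
3335 - 979 = 2356

MMCCCLVI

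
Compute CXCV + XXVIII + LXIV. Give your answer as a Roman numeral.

CXCV = 195, XXVIII = 28, LXIV = 64
195 + 28 = 223
223 + 64 = 287

CCLXXXVII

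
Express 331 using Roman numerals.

Convert 331 to Roman numerals:
  331 contains 3×100 (CCC)
  31 contains 3×10 (XXX)
  1 contains 1×1 (I)

CCCXXXI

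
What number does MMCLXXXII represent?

MMCLXXXII: M=1000, M=1000, C=100, L=50, X=10, X=10, X=10, I=1, I=1
1000 + 1000 + 100 + 50 + 10 + 10 + 10 + 1 + 1 = 2182

2182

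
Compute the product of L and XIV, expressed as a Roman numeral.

L = 50
XIV = 14
50 × 14 = 700

DCC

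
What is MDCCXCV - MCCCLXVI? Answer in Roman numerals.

MDCCXCV = 1795
MCCCLXVI = 1366
1795 - 1366 = 429

CDXXIX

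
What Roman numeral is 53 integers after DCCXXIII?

DCCXXIII = 723
723 + 53 = 776

DCCLXXVI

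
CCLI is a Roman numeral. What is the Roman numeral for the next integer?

CCLI = 251, so the next integer is 251 + 1 = 252

CCLII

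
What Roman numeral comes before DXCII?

DXCII = 592; previous is 591

DXCI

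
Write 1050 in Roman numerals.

Convert 1050 to Roman numerals:
  1050 contains 1×1000 (M)
  50 contains 1×50 (L)

ML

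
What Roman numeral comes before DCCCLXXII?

DCCCLXXII = 872, so the previous integer is 872 - 1 = 871

DCCCLXXI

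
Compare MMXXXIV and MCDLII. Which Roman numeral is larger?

MMXXXIV = 2034
MCDLII = 1452
2034 is larger

MMXXXIV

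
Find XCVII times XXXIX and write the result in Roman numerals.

XCVII = 97
XXXIX = 39
97 × 39 = 3783

MMMDCCLXXXIII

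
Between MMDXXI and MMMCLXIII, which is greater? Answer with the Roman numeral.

MMDXXI = 2521
MMMCLXIII = 3163
3163 is larger

MMMCLXIII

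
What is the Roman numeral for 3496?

Convert 3496 to Roman numerals:
  3496 contains 3×1000 (MMM)
  496 contains 1×400 (CD)
  96 contains 1×90 (XC)
  6 contains 1×5 (V)
  1 contains 1×1 (I)

MMMCDXCVI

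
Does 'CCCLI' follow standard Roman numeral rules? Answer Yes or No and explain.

'CCCLI': Check the rules: uses only the symbols I, V, X, L, C, D, M; no symbol is repeated more than three times in a row; V, L and D each appear at most once; no smaller symbol precedes a larger one (values never increase from left to right). Value: C (100) + C (100) + C (100) + L (50) + I (1) = 351. So it is a valid standard Roman numeral.

Yes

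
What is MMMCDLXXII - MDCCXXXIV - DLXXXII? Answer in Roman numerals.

MMMCDLXXII = 3472, MDCCXXXIV = 1734, DLXXXII = 582
3472 - 1734 = 1738
1738 - 582 = 1156

MCLVI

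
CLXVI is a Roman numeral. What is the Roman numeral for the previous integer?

CLXVI = 166; previous is 165

CLXV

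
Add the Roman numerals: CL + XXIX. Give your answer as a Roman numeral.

CL = 150
XXIX = 29
150 + 29 = 179

CLXXIX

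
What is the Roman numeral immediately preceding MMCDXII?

MMCDXII = 2412, so the previous integer is 2412 - 1 = 2411

MMCDXI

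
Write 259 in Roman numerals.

Convert 259 to Roman numerals:
  259 contains 2×100 (CC)
  59 contains 1×50 (L)
  9 contains 1×9 (IX)

CCLIX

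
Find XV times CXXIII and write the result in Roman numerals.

XV = 15
CXXIII = 123
15 × 123 = 1845

MDCCCXLV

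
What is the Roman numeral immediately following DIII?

DIII = 503, so the next integer is 503 + 1 = 504

DIV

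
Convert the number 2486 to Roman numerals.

Convert 2486 to Roman numerals:
  2486 contains 2×1000 (MM)
  486 contains 1×400 (CD)
  86 contains 1×50 (L)
  36 contains 3×10 (XXX)
  6 contains 1×5 (V)
  1 contains 1×1 (I)

MMCDLXXXVI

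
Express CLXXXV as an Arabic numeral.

CLXXXV: C=100, L=50, X=10, X=10, X=10, V=5
100 + 50 + 10 + 10 + 10 + 5 = 185

185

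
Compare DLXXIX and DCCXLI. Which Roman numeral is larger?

DLXXIX = 579
DCCXLI = 741
741 is larger

DCCXLI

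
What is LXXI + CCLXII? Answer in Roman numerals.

LXXI = 71
CCLXII = 262
71 + 262 = 333

CCCXXXIII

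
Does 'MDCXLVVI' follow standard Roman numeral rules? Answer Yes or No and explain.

'MDCXLVVI': V should not appear more than once

No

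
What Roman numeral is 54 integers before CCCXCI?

CCCXCI = 391
391 - 54 = 337

CCCXXXVII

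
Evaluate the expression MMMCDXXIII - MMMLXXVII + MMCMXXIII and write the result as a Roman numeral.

MMMCDXXIII = 3423, MMMLXXVII = 3077, MMCMXXIII = 2923
3423 - 3077 = 346
346 + 2923 = 3269

MMMCCLXIX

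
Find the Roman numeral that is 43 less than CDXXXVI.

CDXXXVI = 436
436 - 43 = 393

CCCXCIII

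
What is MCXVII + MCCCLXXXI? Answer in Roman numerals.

MCXVII = 1117
MCCCLXXXI = 1381
1117 + 1381 = 2498

MMCDXCVIII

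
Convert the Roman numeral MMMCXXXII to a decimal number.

MMMCXXXII: M=1000, M=1000, M=1000, C=100, X=10, X=10, X=10, I=1, I=1
1000 + 1000 + 1000 + 100 + 10 + 10 + 10 + 1 + 1 = 3132

3132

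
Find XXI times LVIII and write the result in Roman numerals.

XXI = 21
LVIII = 58
21 × 58 = 1218

MCCXVIII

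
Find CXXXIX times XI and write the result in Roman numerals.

CXXXIX = 139
XI = 11
139 × 11 = 1529

MDXXIX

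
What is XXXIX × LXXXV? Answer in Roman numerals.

XXXIX = 39
LXXXV = 85
39 × 85 = 3315

MMMCCCXV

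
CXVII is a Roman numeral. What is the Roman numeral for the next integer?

CXVII = 117, so the next integer is 117 + 1 = 118

CXVIII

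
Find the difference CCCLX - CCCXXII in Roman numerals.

CCCLX = 360
CCCXXII = 322
360 - 322 = 38

XXXVIII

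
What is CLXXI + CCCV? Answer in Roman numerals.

CLXXI = 171
CCCV = 305
171 + 305 = 476

CDLXXVI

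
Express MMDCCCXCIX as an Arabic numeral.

MMDCCCXCIX: M=1000, M=1000, D=500, C=100, C=100, C=100, XC=90, IX=9
1000 + 1000 + 500 + 100 + 100 + 100 + 90 + 9 = 2899

2899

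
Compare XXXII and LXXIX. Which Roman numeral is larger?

XXXII = 32
LXXIX = 79
79 is larger

LXXIX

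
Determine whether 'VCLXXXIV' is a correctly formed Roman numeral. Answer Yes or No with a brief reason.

'VCLXXXIV': V should not appear more than once

No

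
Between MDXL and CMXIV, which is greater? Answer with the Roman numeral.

MDXL = 1540
CMXIV = 914
1540 is larger

MDXL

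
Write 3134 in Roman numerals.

Convert 3134 to Roman numerals:
  3134 contains 3×1000 (MMM)
  134 contains 1×100 (C)
  34 contains 3×10 (XXX)
  4 contains 1×4 (IV)

MMMCXXXIV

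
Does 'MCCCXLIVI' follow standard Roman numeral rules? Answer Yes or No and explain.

'MCCCXLIVI': I cannot come right after the subtractive pair IV: once I is subtracted in IV, the next symbol must be smaller than I

No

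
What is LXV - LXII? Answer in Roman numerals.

LXV = 65
LXII = 62
65 - 62 = 3

III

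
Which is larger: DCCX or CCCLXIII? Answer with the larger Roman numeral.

DCCX = 710
CCCLXIII = 363
710 is larger

DCCX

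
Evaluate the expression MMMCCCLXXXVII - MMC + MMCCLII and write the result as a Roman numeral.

MMMCCCLXXXVII = 3387, MMC = 2100, MMCCLII = 2252
3387 - 2100 = 1287
1287 + 2252 = 3539

MMMDXXXIX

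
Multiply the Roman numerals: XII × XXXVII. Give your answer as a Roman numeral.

XII = 12
XXXVII = 37
12 × 37 = 444

CDXLIV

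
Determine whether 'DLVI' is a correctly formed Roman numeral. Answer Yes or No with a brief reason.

'DLVI': Check the rules: uses only the symbols I, V, X, L, C, D, M; no symbol is repeated more than three times in a row; V, L and D each appear at most once; no smaller symbol precedes a larger one (values never increase from left to right). Value: D (500) + L (50) + V (5) + I (1) = 556. So it is a valid standard Roman numeral.

Yes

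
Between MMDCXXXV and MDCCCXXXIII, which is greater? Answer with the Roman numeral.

MMDCXXXV = 2635
MDCCCXXXIII = 1833
2635 is larger

MMDCXXXV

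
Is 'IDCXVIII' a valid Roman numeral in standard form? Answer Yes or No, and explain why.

'IDCXVIII': Invalid subtractive combination: ID

No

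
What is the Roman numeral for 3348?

Convert 3348 to Roman numerals:
  3348 contains 3×1000 (MMM)
  348 contains 3×100 (CCC)
  48 contains 1×40 (XL)
  8 contains 1×5 (V)
  3 contains 3×1 (III)

MMMCCCXLVIII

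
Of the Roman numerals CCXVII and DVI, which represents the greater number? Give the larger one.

CCXVII = 217
DVI = 506
506 is larger

DVI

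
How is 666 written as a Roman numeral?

Convert 666 to Roman numerals:
  666 contains 1×500 (D)
  166 contains 1×100 (C)
  66 contains 1×50 (L)
  16 contains 1×10 (X)
  6 contains 1×5 (V)
  1 contains 1×1 (I)

DCLXVI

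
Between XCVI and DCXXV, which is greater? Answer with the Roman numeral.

XCVI = 96
DCXXV = 625
625 is larger

DCXXV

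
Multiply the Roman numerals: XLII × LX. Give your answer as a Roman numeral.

XLII = 42
LX = 60
42 × 60 = 2520

MMDXX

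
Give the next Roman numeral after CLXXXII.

CLXXXII = 182; next is 183

CLXXXIII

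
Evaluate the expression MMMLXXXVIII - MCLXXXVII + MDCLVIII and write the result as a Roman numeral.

MMMLXXXVIII = 3088, MCLXXXVII = 1187, MDCLVIII = 1658
3088 - 1187 = 1901
1901 + 1658 = 3559

MMMDLIX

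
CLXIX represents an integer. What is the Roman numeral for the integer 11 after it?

CLXIX = 169
169 + 11 = 180

CLXXX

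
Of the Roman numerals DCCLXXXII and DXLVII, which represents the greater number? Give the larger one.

DCCLXXXII = 782
DXLVII = 547
782 is larger

DCCLXXXII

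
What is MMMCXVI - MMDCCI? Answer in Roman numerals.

MMMCXVI = 3116
MMDCCI = 2701
3116 - 2701 = 415

CDXV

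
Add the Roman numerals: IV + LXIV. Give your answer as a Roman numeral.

IV = 4
LXIV = 64
4 + 64 = 68

LXVIII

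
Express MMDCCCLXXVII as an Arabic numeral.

MMDCCCLXXVII: M=1000, M=1000, D=500, C=100, C=100, C=100, L=50, X=10, X=10, V=5, I=1, I=1
1000 + 1000 + 500 + 100 + 100 + 100 + 50 + 10 + 10 + 5 + 1 + 1 = 2877

2877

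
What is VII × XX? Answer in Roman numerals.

VII = 7
XX = 20
7 × 20 = 140

CXL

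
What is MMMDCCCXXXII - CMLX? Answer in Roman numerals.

MMMDCCCXXXII = 3832
CMLX = 960
3832 - 960 = 2872

MMDCCCLXXII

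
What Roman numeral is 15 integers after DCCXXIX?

DCCXXIX = 729
729 + 15 = 744

DCCXLIV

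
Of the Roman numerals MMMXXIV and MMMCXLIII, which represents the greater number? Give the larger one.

MMMXXIV = 3024
MMMCXLIII = 3143
3143 is larger

MMMCXLIII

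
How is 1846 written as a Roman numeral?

Convert 1846 to Roman numerals:
  1846 contains 1×1000 (M)
  846 contains 1×500 (D)
  346 contains 3×100 (CCC)
  46 contains 1×40 (XL)
  6 contains 1×5 (V)
  1 contains 1×1 (I)

MDCCCXLVI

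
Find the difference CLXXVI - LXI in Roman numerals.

CLXXVI = 176
LXI = 61
176 - 61 = 115

CXV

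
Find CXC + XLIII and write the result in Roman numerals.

CXC = 190
XLIII = 43
190 + 43 = 233

CCXXXIII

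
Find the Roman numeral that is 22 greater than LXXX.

LXXX = 80
80 + 22 = 102

CII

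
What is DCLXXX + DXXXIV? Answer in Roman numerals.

DCLXXX = 680
DXXXIV = 534
680 + 534 = 1214

MCCXIV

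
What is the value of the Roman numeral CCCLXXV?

CCCLXXV: C=100, C=100, C=100, L=50, X=10, X=10, V=5
100 + 100 + 100 + 50 + 10 + 10 + 5 = 375

375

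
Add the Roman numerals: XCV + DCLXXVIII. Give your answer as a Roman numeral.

XCV = 95
DCLXXVIII = 678
95 + 678 = 773

DCCLXXIII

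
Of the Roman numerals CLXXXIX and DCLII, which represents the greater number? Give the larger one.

CLXXXIX = 189
DCLII = 652
652 is larger

DCLII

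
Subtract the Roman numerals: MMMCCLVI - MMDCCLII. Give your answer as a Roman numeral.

MMMCCLVI = 3256
MMDCCLII = 2752
3256 - 2752 = 504

DIV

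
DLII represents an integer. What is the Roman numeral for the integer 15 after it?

DLII = 552
552 + 15 = 567

DLXVII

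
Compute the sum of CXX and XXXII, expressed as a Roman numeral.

CXX = 120
XXXII = 32
120 + 32 = 152

CLII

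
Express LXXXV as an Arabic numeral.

LXXXV: L=50, X=10, X=10, X=10, V=5
50 + 10 + 10 + 10 + 5 = 85

85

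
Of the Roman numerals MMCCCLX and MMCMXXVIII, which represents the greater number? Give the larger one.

MMCCCLX = 2360
MMCMXXVIII = 2928
2928 is larger

MMCMXXVIII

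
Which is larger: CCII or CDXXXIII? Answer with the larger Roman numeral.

CCII = 202
CDXXXIII = 433
433 is larger

CDXXXIII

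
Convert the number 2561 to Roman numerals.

Convert 2561 to Roman numerals:
  2561 contains 2×1000 (MM)
  561 contains 1×500 (D)
  61 contains 1×50 (L)
  11 contains 1×10 (X)
  1 contains 1×1 (I)

MMDLXI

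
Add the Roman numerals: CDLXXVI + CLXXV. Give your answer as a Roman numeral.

CDLXXVI = 476
CLXXV = 175
476 + 175 = 651

DCLI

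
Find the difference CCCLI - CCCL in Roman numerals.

CCCLI = 351
CCCL = 350
351 - 350 = 1

I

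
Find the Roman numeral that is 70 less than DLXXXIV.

DLXXXIV = 584
584 - 70 = 514

DXIV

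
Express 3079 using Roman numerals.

Convert 3079 to Roman numerals:
  3079 contains 3×1000 (MMM)
  79 contains 1×50 (L)
  29 contains 2×10 (XX)
  9 contains 1×9 (IX)

MMMLXXIX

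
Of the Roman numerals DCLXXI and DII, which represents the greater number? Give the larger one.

DCLXXI = 671
DII = 502
671 is larger

DCLXXI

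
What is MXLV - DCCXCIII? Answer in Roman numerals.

MXLV = 1045
DCCXCIII = 793
1045 - 793 = 252

CCLII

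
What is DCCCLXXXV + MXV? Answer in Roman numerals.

DCCCLXXXV = 885
MXV = 1015
885 + 1015 = 1900

MCM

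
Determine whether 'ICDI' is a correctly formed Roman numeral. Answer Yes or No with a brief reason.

'ICDI': Invalid subtractive combination: IC

No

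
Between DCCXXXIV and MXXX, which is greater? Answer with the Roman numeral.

DCCXXXIV = 734
MXXX = 1030
1030 is larger

MXXX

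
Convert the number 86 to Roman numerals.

Convert 86 to Roman numerals:
  86 contains 1×50 (L)
  36 contains 3×10 (XXX)
  6 contains 1×5 (V)
  1 contains 1×1 (I)

LXXXVI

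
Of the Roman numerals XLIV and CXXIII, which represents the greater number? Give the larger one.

XLIV = 44
CXXIII = 123
123 is larger

CXXIII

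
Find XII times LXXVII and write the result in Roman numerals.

XII = 12
LXXVII = 77
12 × 77 = 924

CMXXIV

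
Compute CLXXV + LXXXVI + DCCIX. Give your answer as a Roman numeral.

CLXXV = 175, LXXXVI = 86, DCCIX = 709
175 + 86 = 261
261 + 709 = 970

CMLXX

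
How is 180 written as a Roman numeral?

Convert 180 to Roman numerals:
  180 contains 1×100 (C)
  80 contains 1×50 (L)
  30 contains 3×10 (XXX)

CLXXX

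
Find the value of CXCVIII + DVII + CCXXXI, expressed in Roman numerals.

CXCVIII = 198, DVII = 507, CCXXXI = 231
198 + 507 = 705
705 + 231 = 936

CMXXXVI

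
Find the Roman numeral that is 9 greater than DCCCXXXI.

DCCCXXXI = 831
831 + 9 = 840

DCCCXL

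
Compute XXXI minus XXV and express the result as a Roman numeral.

XXXI = 31
XXV = 25
31 - 25 = 6

VI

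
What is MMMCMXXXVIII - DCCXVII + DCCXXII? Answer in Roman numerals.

MMMCMXXXVIII = 3938, DCCXVII = 717, DCCXXII = 722
3938 - 717 = 3221
3221 + 722 = 3943

MMMCMXLIII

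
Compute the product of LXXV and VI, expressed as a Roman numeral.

LXXV = 75
VI = 6
75 × 6 = 450

CDL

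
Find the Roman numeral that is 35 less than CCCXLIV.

CCCXLIV = 344
344 - 35 = 309

CCCIX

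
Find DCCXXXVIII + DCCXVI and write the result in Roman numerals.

DCCXXXVIII = 738
DCCXVI = 716
738 + 716 = 1454

MCDLIV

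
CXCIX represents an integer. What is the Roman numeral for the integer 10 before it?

CXCIX = 199
199 - 10 = 189

CLXXXIX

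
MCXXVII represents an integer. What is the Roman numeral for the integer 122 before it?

MCXXVII = 1127
1127 - 122 = 1005

MV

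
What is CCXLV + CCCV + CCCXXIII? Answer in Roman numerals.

CCXLV = 245, CCCV = 305, CCCXXIII = 323
245 + 305 = 550
550 + 323 = 873

DCCCLXXIII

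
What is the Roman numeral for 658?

Convert 658 to Roman numerals:
  658 contains 1×500 (D)
  158 contains 1×100 (C)
  58 contains 1×50 (L)
  8 contains 1×5 (V)
  3 contains 3×1 (III)

DCLVIII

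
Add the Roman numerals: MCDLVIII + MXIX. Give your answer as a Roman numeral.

MCDLVIII = 1458
MXIX = 1019
1458 + 1019 = 2477

MMCDLXXVII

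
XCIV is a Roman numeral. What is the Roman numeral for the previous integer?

XCIV = 94; previous is 93

XCIII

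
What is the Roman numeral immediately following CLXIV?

CLXIV = 164; next is 165

CLXV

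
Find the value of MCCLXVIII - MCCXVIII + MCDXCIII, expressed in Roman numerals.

MCCLXVIII = 1268, MCCXVIII = 1218, MCDXCIII = 1493
1268 - 1218 = 50
50 + 1493 = 1543

MDXLIII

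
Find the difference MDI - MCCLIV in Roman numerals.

MDI = 1501
MCCLIV = 1254
1501 - 1254 = 247

CCXLVII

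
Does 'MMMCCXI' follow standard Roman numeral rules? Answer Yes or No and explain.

'MMMCCXI': Check the rules: uses only the symbols I, V, X, L, C, D, M; no symbol is repeated more than three times in a row; V, L and D each appear at most once; no smaller symbol precedes a larger one (values never increase from left to right). Value: M (1000) + M (1000) + M (1000) + C (100) + C (100) + X (10) + I (1) = 3211. So it is a valid standard Roman numeral.

Yes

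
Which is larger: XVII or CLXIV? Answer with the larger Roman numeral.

XVII = 17
CLXIV = 164
164 is larger

CLXIV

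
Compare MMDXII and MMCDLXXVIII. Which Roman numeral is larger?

MMDXII = 2512
MMCDLXXVIII = 2478
2512 is larger

MMDXII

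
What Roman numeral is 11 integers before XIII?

XIII = 13
13 - 11 = 2

II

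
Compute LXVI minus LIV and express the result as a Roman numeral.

LXVI = 66
LIV = 54
66 - 54 = 12

XII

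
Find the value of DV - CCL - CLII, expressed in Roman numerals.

DV = 505, CCL = 250, CLII = 152
505 - 250 = 255
255 - 152 = 103

CIII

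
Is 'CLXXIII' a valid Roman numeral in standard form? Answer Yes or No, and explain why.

'CLXXIII': Check the rules: uses only the symbols I, V, X, L, C, D, M; no symbol is repeated more than three times in a row; V, L and D each appear at most once; no smaller symbol precedes a larger one (values never increase from left to right). Value: C (100) + L (50) + X (10) + X (10) + I (1) + I (1) + I (1) = 173. So it is a valid standard Roman numeral.

Yes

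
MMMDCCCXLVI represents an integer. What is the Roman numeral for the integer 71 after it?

MMMDCCCXLVI = 3846
3846 + 71 = 3917

MMMCMXVII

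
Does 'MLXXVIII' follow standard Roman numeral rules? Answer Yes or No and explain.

'MLXXVIII': Check the rules: uses only the symbols I, V, X, L, C, D, M; no symbol is repeated more than three times in a row; V, L and D each appear at most once; no smaller symbol precedes a larger one (values never increase from left to right). Value: M (1000) + L (50) + X (10) + X (10) + V (5) + I (1) + I (1) + I (1) = 1078. So it is a valid standard Roman numeral.

Yes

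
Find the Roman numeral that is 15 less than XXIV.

XXIV = 24
24 - 15 = 9

IX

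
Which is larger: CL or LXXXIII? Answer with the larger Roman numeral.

CL = 150
LXXXIII = 83
150 is larger

CL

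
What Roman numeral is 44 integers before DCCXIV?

DCCXIV = 714
714 - 44 = 670

DCLXX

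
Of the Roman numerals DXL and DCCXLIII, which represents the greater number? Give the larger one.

DXL = 540
DCCXLIII = 743
743 is larger

DCCXLIII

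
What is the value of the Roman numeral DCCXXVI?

DCCXXVI: D=500, C=100, C=100, X=10, X=10, V=5, I=1
500 + 100 + 100 + 10 + 10 + 5 + 1 = 726

726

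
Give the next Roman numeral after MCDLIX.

MCDLIX = 1459, so the next integer is 1459 + 1 = 1460

MCDLX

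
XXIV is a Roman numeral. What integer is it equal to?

XXIV: X=10, X=10, IV=4
10 + 10 + 4 = 24

24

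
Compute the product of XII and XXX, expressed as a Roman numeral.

XII = 12
XXX = 30
12 × 30 = 360

CCCLX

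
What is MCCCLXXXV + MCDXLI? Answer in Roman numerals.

MCCCLXXXV = 1385
MCDXLI = 1441
1385 + 1441 = 2826

MMDCCCXXVI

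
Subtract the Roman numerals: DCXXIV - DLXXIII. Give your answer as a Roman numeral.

DCXXIV = 624
DLXXIII = 573
624 - 573 = 51

LI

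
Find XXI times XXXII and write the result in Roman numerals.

XXI = 21
XXXII = 32
21 × 32 = 672

DCLXXII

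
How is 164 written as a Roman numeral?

Convert 164 to Roman numerals:
  164 contains 1×100 (C)
  64 contains 1×50 (L)
  14 contains 1×10 (X)
  4 contains 1×4 (IV)

CLXIV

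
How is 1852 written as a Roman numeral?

Convert 1852 to Roman numerals:
  1852 contains 1×1000 (M)
  852 contains 1×500 (D)
  352 contains 3×100 (CCC)
  52 contains 1×50 (L)
  2 contains 2×1 (II)

MDCCCLII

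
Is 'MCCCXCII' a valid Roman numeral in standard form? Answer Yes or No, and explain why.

'MCCCXCII': Check the rules: uses only the symbols I, V, X, L, C, D, M; no symbol is repeated more than three times in a row; V, L and D each appear at most once; the only place a smaller symbol precedes a larger one is the allowed subtractive pair XC, the symbol right after such a pair (if any) is smaller than the pair's first symbol, and otherwise the values never increase from left to right. Value: M (1000) + C (100) + C (100) + C (100) + XC (90) + I (1) + I (1) = 1392. So it is a valid standard Roman numeral.

Yes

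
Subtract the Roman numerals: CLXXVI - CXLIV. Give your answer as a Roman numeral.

CLXXVI = 176
CXLIV = 144
176 - 144 = 32

XXXII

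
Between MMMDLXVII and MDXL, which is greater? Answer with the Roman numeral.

MMMDLXVII = 3567
MDXL = 1540
3567 is larger

MMMDLXVII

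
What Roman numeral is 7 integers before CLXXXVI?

CLXXXVI = 186
186 - 7 = 179

CLXXIX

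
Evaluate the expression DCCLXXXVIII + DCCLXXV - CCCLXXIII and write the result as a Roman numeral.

DCCLXXXVIII = 788, DCCLXXV = 775, CCCLXXIII = 373
788 + 775 = 1563
1563 - 373 = 1190

MCXC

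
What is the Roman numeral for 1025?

Convert 1025 to Roman numerals:
  1025 contains 1×1000 (M)
  25 contains 2×10 (XX)
  5 contains 1×5 (V)

MXXV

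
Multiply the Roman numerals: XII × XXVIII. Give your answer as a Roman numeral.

XII = 12
XXVIII = 28
12 × 28 = 336

CCCXXXVI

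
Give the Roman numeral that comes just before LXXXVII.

LXXXVII = 87, so the previous integer is 87 - 1 = 86

LXXXVI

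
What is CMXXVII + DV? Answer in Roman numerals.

CMXXVII = 927
DV = 505
927 + 505 = 1432

MCDXXXII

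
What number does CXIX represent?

CXIX: C=100, X=10, IX=9
100 + 10 + 9 = 119

119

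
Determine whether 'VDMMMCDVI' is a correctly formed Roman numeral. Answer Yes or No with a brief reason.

'VDMMMCDVI': V should not appear more than once

No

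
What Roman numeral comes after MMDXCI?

MMDXCI = 2591, so the next integer is 2591 + 1 = 2592

MMDXCII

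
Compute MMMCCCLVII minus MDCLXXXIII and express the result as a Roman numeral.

MMMCCCLVII = 3357
MDCLXXXIII = 1683
3357 - 1683 = 1674

MDCLXXIV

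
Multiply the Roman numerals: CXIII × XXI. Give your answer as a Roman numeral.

CXIII = 113
XXI = 21
113 × 21 = 2373

MMCCCLXXIII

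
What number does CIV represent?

CIV: C=100, IV=4
100 + 4 = 104

104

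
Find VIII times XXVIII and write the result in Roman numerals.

VIII = 8
XXVIII = 28
8 × 28 = 224

CCXXIV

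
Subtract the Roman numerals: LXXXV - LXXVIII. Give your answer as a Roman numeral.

LXXXV = 85
LXXVIII = 78
85 - 78 = 7

VII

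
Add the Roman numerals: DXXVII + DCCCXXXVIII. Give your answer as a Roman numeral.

DXXVII = 527
DCCCXXXVIII = 838
527 + 838 = 1365

MCCCLXV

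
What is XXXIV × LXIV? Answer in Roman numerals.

XXXIV = 34
LXIV = 64
34 × 64 = 2176

MMCLXXVI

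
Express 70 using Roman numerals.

Convert 70 to Roman numerals:
  70 contains 1×50 (L)
  20 contains 2×10 (XX)

LXX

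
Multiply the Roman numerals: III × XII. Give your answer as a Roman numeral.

III = 3
XII = 12
3 × 12 = 36

XXXVI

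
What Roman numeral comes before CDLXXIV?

CDLXXIV = 474; previous is 473

CDLXXIII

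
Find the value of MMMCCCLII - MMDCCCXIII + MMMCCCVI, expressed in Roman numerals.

MMMCCCLII = 3352, MMDCCCXIII = 2813, MMMCCCVI = 3306
3352 - 2813 = 539
539 + 3306 = 3845

MMMDCCCXLV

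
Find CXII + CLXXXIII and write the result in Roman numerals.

CXII = 112
CLXXXIII = 183
112 + 183 = 295

CCXCV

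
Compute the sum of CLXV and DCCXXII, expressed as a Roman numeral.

CLXV = 165
DCCXXII = 722
165 + 722 = 887

DCCCLXXXVII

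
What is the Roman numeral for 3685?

Convert 3685 to Roman numerals:
  3685 contains 3×1000 (MMM)
  685 contains 1×500 (D)
  185 contains 1×100 (C)
  85 contains 1×50 (L)
  35 contains 3×10 (XXX)
  5 contains 1×5 (V)

MMMDCLXXXV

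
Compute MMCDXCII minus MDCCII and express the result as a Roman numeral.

MMCDXCII = 2492
MDCCII = 1702
2492 - 1702 = 790

DCCXC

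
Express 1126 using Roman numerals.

Convert 1126 to Roman numerals:
  1126 contains 1×1000 (M)
  126 contains 1×100 (C)
  26 contains 2×10 (XX)
  6 contains 1×5 (V)
  1 contains 1×1 (I)

MCXXVI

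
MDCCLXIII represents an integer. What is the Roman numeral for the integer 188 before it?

MDCCLXIII = 1763
1763 - 188 = 1575

MDLXXV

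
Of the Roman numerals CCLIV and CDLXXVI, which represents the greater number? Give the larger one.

CCLIV = 254
CDLXXVI = 476
476 is larger

CDLXXVI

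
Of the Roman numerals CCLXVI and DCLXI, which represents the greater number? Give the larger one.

CCLXVI = 266
DCLXI = 661
661 is larger

DCLXI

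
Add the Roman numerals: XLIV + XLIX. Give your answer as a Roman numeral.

XLIV = 44
XLIX = 49
44 + 49 = 93

XCIII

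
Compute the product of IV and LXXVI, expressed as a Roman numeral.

IV = 4
LXXVI = 76
4 × 76 = 304

CCCIV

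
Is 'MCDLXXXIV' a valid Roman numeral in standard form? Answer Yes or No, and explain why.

'MCDLXXXIV': Check the rules: uses only the symbols I, V, X, L, C, D, M; no symbol is repeated more than three times in a row; V, L and D each appear at most once; the only places a smaller symbol precedes a larger one are the allowed subtractive pairs CD, IV, the symbol right after such a pair (if any) is smaller than the pair's first symbol, and otherwise the values never increase from left to right. Value: M (1000) + CD (400) + L (50) + X (10) + X (10) + X (10) + IV (4) = 1484. So it is a valid standard Roman numeral.

Yes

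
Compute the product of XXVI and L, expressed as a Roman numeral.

XXVI = 26
L = 50
26 × 50 = 1300

MCCC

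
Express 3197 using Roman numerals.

Convert 3197 to Roman numerals:
  3197 contains 3×1000 (MMM)
  197 contains 1×100 (C)
  97 contains 1×90 (XC)
  7 contains 1×5 (V)
  2 contains 2×1 (II)

MMMCXCVII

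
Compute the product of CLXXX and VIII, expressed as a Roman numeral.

CLXXX = 180
VIII = 8
180 × 8 = 1440

MCDXL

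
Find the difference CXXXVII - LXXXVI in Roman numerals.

CXXXVII = 137
LXXXVI = 86
137 - 86 = 51

LI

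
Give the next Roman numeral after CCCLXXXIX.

CCCLXXXIX = 389, so the next integer is 389 + 1 = 390

CCCXC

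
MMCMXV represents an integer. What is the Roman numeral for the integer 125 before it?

MMCMXV = 2915
2915 - 125 = 2790

MMDCCXC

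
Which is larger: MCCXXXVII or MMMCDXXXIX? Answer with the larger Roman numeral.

MCCXXXVII = 1237
MMMCDXXXIX = 3439
3439 is larger

MMMCDXXXIX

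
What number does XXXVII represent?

XXXVII: X=10, X=10, X=10, V=5, I=1, I=1
10 + 10 + 10 + 5 + 1 + 1 = 37

37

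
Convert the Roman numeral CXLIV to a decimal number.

CXLIV: C=100, XL=40, IV=4
100 + 40 + 4 = 144

144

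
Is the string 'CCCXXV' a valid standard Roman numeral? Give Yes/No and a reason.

'CCCXXV': Check the rules: uses only the symbols I, V, X, L, C, D, M; no symbol is repeated more than three times in a row; V, L and D each appear at most once; no smaller symbol precedes a larger one (values never increase from left to right). Value: C (100) + C (100) + C (100) + X (10) + X (10) + V (5) = 325. So it is a valid standard Roman numeral.

Yes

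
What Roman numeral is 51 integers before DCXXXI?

DCXXXI = 631
631 - 51 = 580

DLXXX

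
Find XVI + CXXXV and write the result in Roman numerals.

XVI = 16
CXXXV = 135
16 + 135 = 151

CLI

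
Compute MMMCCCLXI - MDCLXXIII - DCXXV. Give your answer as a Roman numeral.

MMMCCCLXI = 3361, MDCLXXIII = 1673, DCXXV = 625
3361 - 1673 = 1688
1688 - 625 = 1063

MLXIII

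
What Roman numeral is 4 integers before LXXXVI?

LXXXVI = 86
86 - 4 = 82

LXXXII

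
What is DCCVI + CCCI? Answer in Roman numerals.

DCCVI = 706
CCCI = 301
706 + 301 = 1007

MVII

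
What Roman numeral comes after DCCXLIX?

DCCXLIX = 749; next is 750

DCCL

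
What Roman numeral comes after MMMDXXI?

MMMDXXI = 3521, so the next integer is 3521 + 1 = 3522

MMMDXXII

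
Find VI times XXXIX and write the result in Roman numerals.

VI = 6
XXXIX = 39
6 × 39 = 234

CCXXXIV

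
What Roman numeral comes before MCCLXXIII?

MCCLXXIII = 1273; previous is 1272

MCCLXXII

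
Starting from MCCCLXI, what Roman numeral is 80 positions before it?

MCCCLXI = 1361
1361 - 80 = 1281

MCCLXXXI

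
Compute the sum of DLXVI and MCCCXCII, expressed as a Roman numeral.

DLXVI = 566
MCCCXCII = 1392
566 + 1392 = 1958

MCMLVIII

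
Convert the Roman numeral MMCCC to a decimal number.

MMCCC: M=1000, M=1000, C=100, C=100, C=100
1000 + 1000 + 100 + 100 + 100 = 2300

2300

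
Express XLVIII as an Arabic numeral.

XLVIII: XL=40, V=5, I=1, I=1, I=1
40 + 5 + 1 + 1 + 1 = 48

48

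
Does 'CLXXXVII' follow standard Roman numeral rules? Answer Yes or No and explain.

'CLXXXVII': Check the rules: uses only the symbols I, V, X, L, C, D, M; no symbol is repeated more than three times in a row; V, L and D each appear at most once; no smaller symbol precedes a larger one (values never increase from left to right). Value: C (100) + L (50) + X (10) + X (10) + X (10) + V (5) + I (1) + I (1) = 187. So it is a valid standard Roman numeral.

Yes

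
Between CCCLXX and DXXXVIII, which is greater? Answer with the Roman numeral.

CCCLXX = 370
DXXXVIII = 538
538 is larger

DXXXVIII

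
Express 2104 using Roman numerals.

Convert 2104 to Roman numerals:
  2104 contains 2×1000 (MM)
  104 contains 1×100 (C)
  4 contains 1×4 (IV)

MMCIV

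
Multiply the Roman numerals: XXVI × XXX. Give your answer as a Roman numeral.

XXVI = 26
XXX = 30
26 × 30 = 780

DCCLXXX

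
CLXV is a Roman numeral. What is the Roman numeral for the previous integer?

CLXV = 165, so the previous integer is 165 - 1 = 164

CLXIV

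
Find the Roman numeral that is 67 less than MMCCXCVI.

MMCCXCVI = 2296
2296 - 67 = 2229

MMCCXXIX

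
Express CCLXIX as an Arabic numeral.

CCLXIX: C=100, C=100, L=50, X=10, IX=9
100 + 100 + 50 + 10 + 9 = 269

269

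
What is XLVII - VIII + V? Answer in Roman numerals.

XLVII = 47, VIII = 8, V = 5
47 - 8 = 39
39 + 5 = 44

XLIV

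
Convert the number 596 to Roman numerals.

Convert 596 to Roman numerals:
  596 contains 1×500 (D)
  96 contains 1×90 (XC)
  6 contains 1×5 (V)
  1 contains 1×1 (I)

DXCVI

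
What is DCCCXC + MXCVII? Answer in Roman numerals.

DCCCXC = 890
MXCVII = 1097
890 + 1097 = 1987

MCMLXXXVII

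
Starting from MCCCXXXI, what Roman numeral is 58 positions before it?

MCCCXXXI = 1331
1331 - 58 = 1273

MCCLXXIII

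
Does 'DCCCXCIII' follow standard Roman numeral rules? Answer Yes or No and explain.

'DCCCXCIII': Check the rules: uses only the symbols I, V, X, L, C, D, M; no symbol is repeated more than three times in a row; V, L and D each appear at most once; the only place a smaller symbol precedes a larger one is the allowed subtractive pair XC, the symbol right after such a pair (if any) is smaller than the pair's first symbol, and otherwise the values never increase from left to right. Value: D (500) + C (100) + C (100) + C (100) + XC (90) + I (1) + I (1) + I (1) = 893. So it is a valid standard Roman numeral.

Yes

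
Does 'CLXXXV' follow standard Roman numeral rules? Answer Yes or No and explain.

'CLXXXV': Check the rules: uses only the symbols I, V, X, L, C, D, M; no symbol is repeated more than three times in a row; V, L and D each appear at most once; no smaller symbol precedes a larger one (values never increase from left to right). Value: C (100) + L (50) + X (10) + X (10) + X (10) + V (5) = 185. So it is a valid standard Roman numeral.

Yes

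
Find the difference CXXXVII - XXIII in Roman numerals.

CXXXVII = 137
XXIII = 23
137 - 23 = 114

CXIV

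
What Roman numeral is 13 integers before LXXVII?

LXXVII = 77
77 - 13 = 64

LXIV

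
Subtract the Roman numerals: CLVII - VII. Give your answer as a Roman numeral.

CLVII = 157
VII = 7
157 - 7 = 150

CL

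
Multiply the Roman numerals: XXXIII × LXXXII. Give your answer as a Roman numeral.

XXXIII = 33
LXXXII = 82
33 × 82 = 2706

MMDCCVI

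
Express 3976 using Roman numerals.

Convert 3976 to Roman numerals:
  3976 contains 3×1000 (MMM)
  976 contains 1×900 (CM)
  76 contains 1×50 (L)
  26 contains 2×10 (XX)
  6 contains 1×5 (V)
  1 contains 1×1 (I)

MMMCMLXXVI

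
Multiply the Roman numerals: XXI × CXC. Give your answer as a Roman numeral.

XXI = 21
CXC = 190
21 × 190 = 3990

MMMCMXC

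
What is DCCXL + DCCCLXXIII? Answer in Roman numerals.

DCCXL = 740
DCCCLXXIII = 873
740 + 873 = 1613

MDCXIII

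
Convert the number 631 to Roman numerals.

Convert 631 to Roman numerals:
  631 contains 1×500 (D)
  131 contains 1×100 (C)
  31 contains 3×10 (XXX)
  1 contains 1×1 (I)

DCXXXI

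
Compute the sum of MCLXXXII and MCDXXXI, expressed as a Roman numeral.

MCLXXXII = 1182
MCDXXXI = 1431
1182 + 1431 = 2613

MMDCXIII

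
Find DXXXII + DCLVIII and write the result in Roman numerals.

DXXXII = 532
DCLVIII = 658
532 + 658 = 1190

MCXC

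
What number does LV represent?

LV: L=50, V=5
50 + 5 = 55

55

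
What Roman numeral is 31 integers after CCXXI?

CCXXI = 221
221 + 31 = 252

CCLII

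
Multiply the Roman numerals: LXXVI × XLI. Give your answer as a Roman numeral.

LXXVI = 76
XLI = 41
76 × 41 = 3116

MMMCXVI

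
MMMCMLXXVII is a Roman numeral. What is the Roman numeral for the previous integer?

MMMCMLXXVII = 3977; previous is 3976

MMMCMLXXVI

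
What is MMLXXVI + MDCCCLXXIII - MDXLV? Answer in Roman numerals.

MMLXXVI = 2076, MDCCCLXXIII = 1873, MDXLV = 1545
2076 + 1873 = 3949
3949 - 1545 = 2404

MMCDIV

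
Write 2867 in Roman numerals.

Convert 2867 to Roman numerals:
  2867 contains 2×1000 (MM)
  867 contains 1×500 (D)
  367 contains 3×100 (CCC)
  67 contains 1×50 (L)
  17 contains 1×10 (X)
  7 contains 1×5 (V)
  2 contains 2×1 (II)

MMDCCCLXVII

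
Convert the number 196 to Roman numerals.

Convert 196 to Roman numerals:
  196 contains 1×100 (C)
  96 contains 1×90 (XC)
  6 contains 1×5 (V)
  1 contains 1×1 (I)

CXCVI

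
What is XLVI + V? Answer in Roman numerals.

XLVI = 46
V = 5
46 + 5 = 51

LI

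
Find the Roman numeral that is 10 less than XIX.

XIX = 19
19 - 10 = 9

IX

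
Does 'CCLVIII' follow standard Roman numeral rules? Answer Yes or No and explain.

'CCLVIII': Check the rules: uses only the symbols I, V, X, L, C, D, M; no symbol is repeated more than three times in a row; V, L and D each appear at most once; no smaller symbol precedes a larger one (values never increase from left to right). Value: C (100) + C (100) + L (50) + V (5) + I (1) + I (1) + I (1) = 258. So it is a valid standard Roman numeral.

Yes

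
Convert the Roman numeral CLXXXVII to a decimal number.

CLXXXVII: C=100, L=50, X=10, X=10, X=10, V=5, I=1, I=1
100 + 50 + 10 + 10 + 10 + 5 + 1 + 1 = 187

187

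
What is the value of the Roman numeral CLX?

CLX: C=100, L=50, X=10
100 + 50 + 10 = 160

160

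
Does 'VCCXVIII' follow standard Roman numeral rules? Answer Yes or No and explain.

'VCCXVIII': V should not appear more than once

No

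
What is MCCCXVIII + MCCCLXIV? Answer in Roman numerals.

MCCCXVIII = 1318
MCCCLXIV = 1364
1318 + 1364 = 2682

MMDCLXXXII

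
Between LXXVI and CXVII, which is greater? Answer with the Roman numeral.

LXXVI = 76
CXVII = 117
117 is larger

CXVII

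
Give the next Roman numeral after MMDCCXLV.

MMDCCXLV = 2745; next is 2746

MMDCCXLVI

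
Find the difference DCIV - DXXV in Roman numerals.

DCIV = 604
DXXV = 525
604 - 525 = 79

LXXIX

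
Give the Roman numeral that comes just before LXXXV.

LXXXV = 85, so the previous integer is 85 - 1 = 84

LXXXIV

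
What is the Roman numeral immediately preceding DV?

DV = 505; previous is 504

DIV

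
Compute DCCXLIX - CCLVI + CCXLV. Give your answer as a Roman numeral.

DCCXLIX = 749, CCLVI = 256, CCXLV = 245
749 - 256 = 493
493 + 245 = 738

DCCXXXVIII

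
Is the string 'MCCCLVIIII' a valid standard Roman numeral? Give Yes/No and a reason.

'MCCCLVIIII': More than 3 consecutive I's

No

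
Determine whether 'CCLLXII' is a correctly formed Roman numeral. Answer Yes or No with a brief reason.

'CCLLXII': L should not appear more than once

No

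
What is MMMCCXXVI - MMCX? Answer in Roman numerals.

MMMCCXXVI = 3226
MMCX = 2110
3226 - 2110 = 1116

MCXVI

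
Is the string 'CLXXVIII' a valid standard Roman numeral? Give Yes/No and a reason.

'CLXXVIII': Check the rules: uses only the symbols I, V, X, L, C, D, M; no symbol is repeated more than three times in a row; V, L and D each appear at most once; no smaller symbol precedes a larger one (values never increase from left to right). Value: C (100) + L (50) + X (10) + X (10) + V (5) + I (1) + I (1) + I (1) = 178. So it is a valid standard Roman numeral.

Yes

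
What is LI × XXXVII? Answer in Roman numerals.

LI = 51
XXXVII = 37
51 × 37 = 1887

MDCCCLXXXVII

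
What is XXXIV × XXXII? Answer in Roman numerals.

XXXIV = 34
XXXII = 32
34 × 32 = 1088

MLXXXVIII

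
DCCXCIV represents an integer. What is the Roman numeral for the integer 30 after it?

DCCXCIV = 794
794 + 30 = 824

DCCCXXIV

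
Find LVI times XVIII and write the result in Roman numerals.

LVI = 56
XVIII = 18
56 × 18 = 1008

MVIII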